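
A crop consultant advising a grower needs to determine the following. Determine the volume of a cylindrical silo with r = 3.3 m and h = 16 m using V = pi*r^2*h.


V = pi * r^2 * h
  = pi * 3.3^2 * 16
  = pi * 10.89 * 16
  = 547.39 m^3


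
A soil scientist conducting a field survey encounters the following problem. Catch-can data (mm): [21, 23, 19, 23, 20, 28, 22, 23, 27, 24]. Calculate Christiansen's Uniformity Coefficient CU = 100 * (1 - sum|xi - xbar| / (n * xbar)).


xbar = 230 / 10 = 23
sum|xi - xbar| = 20
CU = 100 * (1 - 20 / (10 * 23))
   = 100 * (1 - 0.0870)
   = 91.30%


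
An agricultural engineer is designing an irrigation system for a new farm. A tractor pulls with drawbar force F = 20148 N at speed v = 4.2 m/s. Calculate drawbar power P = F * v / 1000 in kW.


P = F * v / 1000
  = 20148 * 4.2 / 1000
  = 84621.60 / 1000
  = 84.62 kW


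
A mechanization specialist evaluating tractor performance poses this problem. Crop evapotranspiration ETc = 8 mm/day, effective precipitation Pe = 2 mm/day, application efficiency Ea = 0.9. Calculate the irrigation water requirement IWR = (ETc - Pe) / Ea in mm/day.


IWR = (ETc - Pe) / Ea
    = (8 - 2) / 0.9
    = 6 / 0.9
    = 6.67 mm/day


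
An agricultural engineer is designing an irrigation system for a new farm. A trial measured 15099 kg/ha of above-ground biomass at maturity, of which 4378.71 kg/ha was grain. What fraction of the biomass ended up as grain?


HI = grain_yield / biomass
   = 4378.71 / 15099
   = 0.29


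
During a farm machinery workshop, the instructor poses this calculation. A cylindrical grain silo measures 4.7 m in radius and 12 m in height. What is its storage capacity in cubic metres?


V = pi * r^2 * h
  = pi * 4.7^2 * 12
  = pi * 22.09 * 12
  = 832.77 m^3


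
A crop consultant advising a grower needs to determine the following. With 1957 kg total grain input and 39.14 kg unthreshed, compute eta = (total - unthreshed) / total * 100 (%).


eta = (total - unthreshed) / total * 100
    = (1957 - 39.14) / 1957 * 100
    = 1917.86 / 1957 * 100
    = 98%


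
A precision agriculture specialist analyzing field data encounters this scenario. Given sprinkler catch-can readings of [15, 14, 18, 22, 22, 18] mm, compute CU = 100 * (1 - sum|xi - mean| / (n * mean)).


xbar = 109 / 6 = 18.167
sum|xi - xbar| = 15.333
CU = 100 * (1 - 15.333 / (6 * 18.167))
   = 100 * (1 - 0.1407)
   = 85.93%


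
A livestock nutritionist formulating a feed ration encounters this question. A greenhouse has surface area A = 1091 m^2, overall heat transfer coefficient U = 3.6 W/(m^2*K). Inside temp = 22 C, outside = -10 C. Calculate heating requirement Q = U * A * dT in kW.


dT = 22 - (-10) = 32 K
Q = U * A * dT
  = 3.6 * 1091 * 32
  = 125683.20 W = 125.68 kW


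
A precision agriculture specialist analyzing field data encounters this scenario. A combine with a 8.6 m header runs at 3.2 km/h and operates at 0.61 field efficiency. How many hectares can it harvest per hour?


C = w * v * eta_f / 10
  = 8.6 * 3.2 * 0.61 / 10
  = 16.79 / 10
  = 1.68 ha/h


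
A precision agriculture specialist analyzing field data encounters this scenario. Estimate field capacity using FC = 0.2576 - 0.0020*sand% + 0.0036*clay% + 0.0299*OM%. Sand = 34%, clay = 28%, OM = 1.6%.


FC = 0.2576 - 0.0020*34 + 0.0036*28 + 0.0299*1.6
   = 0.2576 - 0.0680 + 0.1008 + 0.0478
   = 0.3382


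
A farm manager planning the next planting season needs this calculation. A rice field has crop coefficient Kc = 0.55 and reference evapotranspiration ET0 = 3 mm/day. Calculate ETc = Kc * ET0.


ETc = Kc * ET0
    = 0.55 * 3
    = 1.65 mm/day


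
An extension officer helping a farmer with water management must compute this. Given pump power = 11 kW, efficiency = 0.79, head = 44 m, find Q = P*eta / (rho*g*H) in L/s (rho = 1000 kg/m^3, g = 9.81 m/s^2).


Q = (P * 1000 * eta) / (rho * g * H)
  = (11 * 1000 * 0.79) / (1000 * 9.81 * 44)
  = 8690 / 431640
  = 0.02013 m^3/s = 20.13 L/s


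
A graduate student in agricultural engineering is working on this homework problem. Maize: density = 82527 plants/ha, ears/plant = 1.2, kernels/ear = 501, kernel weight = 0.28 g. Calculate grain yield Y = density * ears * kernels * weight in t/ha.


Y = density * ears * kernels * kw
  = 82527 * 1.2 * 501 * 0.28 g/ha
  = 13892265.07 g/ha
  = 13892.27 kg/ha = 13.89 t/ha


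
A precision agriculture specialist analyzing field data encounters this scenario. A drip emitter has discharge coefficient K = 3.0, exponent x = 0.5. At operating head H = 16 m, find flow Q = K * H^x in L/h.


Q = K * H^x
  = 3.0 * 16^0.5
  = 3.0 * 4
  = 12 L/h


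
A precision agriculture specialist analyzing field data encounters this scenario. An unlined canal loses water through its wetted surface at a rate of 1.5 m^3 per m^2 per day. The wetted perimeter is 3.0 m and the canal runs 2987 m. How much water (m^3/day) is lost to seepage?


S = C * P * L
  = 1.5 * 3.0 * 2987
  = 13441.50 m^3/day


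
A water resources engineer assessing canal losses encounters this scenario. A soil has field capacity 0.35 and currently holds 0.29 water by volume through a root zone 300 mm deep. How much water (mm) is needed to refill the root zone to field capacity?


SMD = (FC - theta) * D
    = (0.35 - 0.29) * 300
    = 0.060 * 300
    = 18 mm


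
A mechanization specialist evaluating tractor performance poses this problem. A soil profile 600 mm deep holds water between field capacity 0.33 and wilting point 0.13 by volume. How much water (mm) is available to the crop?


AW = (FC - WP) * D
   = (0.33 - 0.13) * 600
   = 0.20 * 600
   = 120 mm


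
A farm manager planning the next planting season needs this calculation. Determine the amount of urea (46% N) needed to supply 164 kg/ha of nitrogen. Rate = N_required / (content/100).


Rate = N_required / (N_content / 100)
     = 164 / (46 / 100)
     = 164 / 0.46
     = 356.52 kg/ha


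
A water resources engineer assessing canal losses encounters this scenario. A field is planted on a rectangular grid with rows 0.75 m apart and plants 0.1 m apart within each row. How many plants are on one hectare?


D = 10000 / (row_sp * plant_sp)
  = 10000 / (0.75 * 0.1)
  = 10000 / 0.0750
  = 133333.33 plants/ha


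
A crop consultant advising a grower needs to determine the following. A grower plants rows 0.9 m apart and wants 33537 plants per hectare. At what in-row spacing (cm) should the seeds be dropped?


spacing = 10000 / (row_sp * density)
        = 10000 / (0.9 * 33537)
        = 10000 / 30183.30
        = 0.33131 m = 33.13 cm


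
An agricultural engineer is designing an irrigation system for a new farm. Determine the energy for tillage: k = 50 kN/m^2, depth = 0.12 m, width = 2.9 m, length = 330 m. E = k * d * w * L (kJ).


E = k * d * w * L
  = 50 * 0.12 * 2.9 * 330
  = 5742 kJ


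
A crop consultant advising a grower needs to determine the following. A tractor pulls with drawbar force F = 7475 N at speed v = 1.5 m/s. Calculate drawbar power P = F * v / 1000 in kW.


P = F * v / 1000
  = 7475 * 1.5 / 1000
  = 11212.50 / 1000
  = 11.21 kW


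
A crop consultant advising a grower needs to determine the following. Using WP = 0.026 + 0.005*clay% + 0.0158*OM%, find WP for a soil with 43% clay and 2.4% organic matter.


WP = 0.026 + 0.005*43 + 0.0158*2.4
   = 0.026 + 0.2150 + 0.0379
   = 0.2789


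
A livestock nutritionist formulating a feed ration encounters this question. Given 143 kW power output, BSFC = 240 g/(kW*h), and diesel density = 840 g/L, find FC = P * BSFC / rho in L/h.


FC = P * BSFC / rho_fuel
   = 143 * 240 / 840
   = 34320 / 840
   = 40.86 L/h


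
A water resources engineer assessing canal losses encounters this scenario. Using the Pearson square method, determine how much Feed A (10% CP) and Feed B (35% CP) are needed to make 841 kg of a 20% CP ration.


parts_A = CP_b - target = 35 - 20 = 15
parts_B = target - CP_a = 20 - 10 = 10
total_parts = 15 + 10 = 25
Feed A = 841 * 15 / 25 = 504.60 kg
Feed B = 841 * 10 / 25 = 336.40 kg

504.60 kg


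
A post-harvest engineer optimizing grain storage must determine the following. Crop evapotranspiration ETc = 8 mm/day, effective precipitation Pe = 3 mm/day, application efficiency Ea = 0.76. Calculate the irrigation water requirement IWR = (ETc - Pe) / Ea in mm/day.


IWR = (ETc - Pe) / Ea
    = (8 - 3) / 0.76
    = 5 / 0.76
    = 6.58 mm/day


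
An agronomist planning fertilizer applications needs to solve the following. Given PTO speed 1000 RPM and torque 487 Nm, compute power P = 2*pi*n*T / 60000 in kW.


P = 2*pi*n*T / 60000
  = 2*pi * 1000 * 487 / 60000
  = 3059911.24 / 60000
  = 51.00 kW


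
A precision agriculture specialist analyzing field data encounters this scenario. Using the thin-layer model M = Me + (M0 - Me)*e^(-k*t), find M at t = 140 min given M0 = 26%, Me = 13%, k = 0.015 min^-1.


M = Me + (M0 - Me) * e^(-k*t)
  = 13 + (26 - 13) * e^(-0.015*140)
  = 13 + 13 * e^(-2.100)
  = 13 + 13 * 0.12246
  = 13 + 1.5919
  = 14.59%


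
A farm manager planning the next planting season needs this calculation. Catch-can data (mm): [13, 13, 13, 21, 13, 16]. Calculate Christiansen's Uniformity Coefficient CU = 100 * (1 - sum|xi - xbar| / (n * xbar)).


xbar = 89 / 6 = 14.833
sum|xi - xbar| = 14.667
CU = 100 * (1 - 14.667 / (6 * 14.833))
   = 100 * (1 - 0.1648)
   = 83.52%


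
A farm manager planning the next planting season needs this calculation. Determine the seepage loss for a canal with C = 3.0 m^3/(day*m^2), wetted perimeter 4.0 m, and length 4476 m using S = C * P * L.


S = C * P * L
  = 3.0 * 4.0 * 4476
  = 53712 m^3/day


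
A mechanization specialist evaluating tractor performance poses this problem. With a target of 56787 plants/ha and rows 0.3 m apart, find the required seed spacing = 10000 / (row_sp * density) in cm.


spacing = 10000 / (row_sp * density)
        = 10000 / (0.3 * 56787)
        = 10000 / 17036.10
        = 0.58699 m = 58.70 cm


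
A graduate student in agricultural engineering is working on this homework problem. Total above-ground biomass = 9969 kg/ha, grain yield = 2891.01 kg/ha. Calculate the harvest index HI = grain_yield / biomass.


HI = grain_yield / biomass
   = 2891.01 / 9969
   = 0.29


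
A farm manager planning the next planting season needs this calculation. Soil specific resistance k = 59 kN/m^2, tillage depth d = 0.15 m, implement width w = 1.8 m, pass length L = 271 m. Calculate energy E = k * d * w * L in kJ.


E = k * d * w * L
  = 59 * 0.15 * 1.8 * 271
  = 4317.03 kJ


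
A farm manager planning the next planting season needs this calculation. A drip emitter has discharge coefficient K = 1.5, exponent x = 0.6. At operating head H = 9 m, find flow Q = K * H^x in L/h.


Q = K * H^x
  = 1.5 * 9^0.6
  = 1.5 * 3.7372
  = 5.61 L/h


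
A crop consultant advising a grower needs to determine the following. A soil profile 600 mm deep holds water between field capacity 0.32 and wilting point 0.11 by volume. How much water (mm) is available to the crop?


AW = (FC - WP) * D
   = (0.32 - 0.11) * 600
   = 0.21 * 600
   = 126 mm


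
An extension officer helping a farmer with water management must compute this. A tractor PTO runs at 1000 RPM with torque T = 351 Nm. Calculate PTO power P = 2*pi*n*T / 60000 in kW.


P = 2*pi*n*T / 60000
  = 2*pi * 1000 * 351 / 60000
  = 2205398.04 / 60000
  = 36.76 kW


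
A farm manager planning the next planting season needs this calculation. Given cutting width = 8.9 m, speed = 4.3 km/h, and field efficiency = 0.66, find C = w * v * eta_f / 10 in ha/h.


C = w * v * eta_f / 10
  = 8.9 * 4.3 * 0.66 / 10
  = 25.26 / 10
  = 2.53 ha/h


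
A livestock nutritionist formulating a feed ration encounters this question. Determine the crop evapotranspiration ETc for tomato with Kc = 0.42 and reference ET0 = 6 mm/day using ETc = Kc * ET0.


ETc = Kc * ET0
    = 0.42 * 6
    = 2.52 mm/day


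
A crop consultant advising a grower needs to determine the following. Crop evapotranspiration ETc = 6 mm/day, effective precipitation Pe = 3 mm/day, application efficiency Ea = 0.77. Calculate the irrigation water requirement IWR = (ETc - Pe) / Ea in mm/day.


IWR = (ETc - Pe) / Ea
    = (6 - 3) / 0.77
    = 3 / 0.77
    = 3.90 mm/day


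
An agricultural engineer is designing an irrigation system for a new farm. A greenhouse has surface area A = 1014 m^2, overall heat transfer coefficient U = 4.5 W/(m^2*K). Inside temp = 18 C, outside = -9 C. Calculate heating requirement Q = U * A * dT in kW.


dT = 18 - (-9) = 27 K
Q = U * A * dT
  = 4.5 * 1014 * 27
  = 123201 W = 123.20 kW


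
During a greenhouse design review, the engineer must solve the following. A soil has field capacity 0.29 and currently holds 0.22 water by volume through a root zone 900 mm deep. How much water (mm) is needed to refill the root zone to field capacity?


SMD = (FC - theta) * D
    = (0.29 - 0.22) * 900
    = 0.070 * 900
    = 63 mm


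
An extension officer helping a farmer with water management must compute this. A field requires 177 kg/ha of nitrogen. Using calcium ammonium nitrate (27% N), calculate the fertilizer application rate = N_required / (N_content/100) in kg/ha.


Rate = N_required / (N_content / 100)
     = 177 / (27 / 100)
     = 177 / 0.27
     = 655.56 kg/ha


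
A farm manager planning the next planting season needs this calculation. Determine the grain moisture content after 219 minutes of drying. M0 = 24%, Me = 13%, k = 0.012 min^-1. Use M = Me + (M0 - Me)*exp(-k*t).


M = Me + (M0 - Me) * e^(-k*t)
  = 13 + (24 - 13) * e^(-0.012*219)
  = 13 + 11 * e^(-2.628)
  = 13 + 11 * 0.07222
  = 13 + 0.7945
  = 13.79%


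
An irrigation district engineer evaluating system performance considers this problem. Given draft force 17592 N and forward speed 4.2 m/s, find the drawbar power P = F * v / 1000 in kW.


P = F * v / 1000
  = 17592 * 4.2 / 1000
  = 73886.40 / 1000
  = 73.89 kW


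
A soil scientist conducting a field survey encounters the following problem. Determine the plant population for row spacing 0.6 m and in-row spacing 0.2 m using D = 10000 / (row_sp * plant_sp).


D = 10000 / (row_sp * plant_sp)
  = 10000 / (0.6 * 0.2)
  = 10000 / 0.1200
  = 83333.33 plants/ha


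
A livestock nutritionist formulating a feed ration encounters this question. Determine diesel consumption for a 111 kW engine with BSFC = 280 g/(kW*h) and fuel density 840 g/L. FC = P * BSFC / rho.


FC = P * BSFC / rho_fuel
   = 111 * 280 / 840
   = 31080 / 840
   = 37 L/h


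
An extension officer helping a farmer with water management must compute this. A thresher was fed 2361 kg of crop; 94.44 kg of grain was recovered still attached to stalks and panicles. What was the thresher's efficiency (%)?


eta = (total - unthreshed) / total * 100
    = (2361 - 94.44) / 2361 * 100
    = 2266.56 / 2361 * 100
    = 96%


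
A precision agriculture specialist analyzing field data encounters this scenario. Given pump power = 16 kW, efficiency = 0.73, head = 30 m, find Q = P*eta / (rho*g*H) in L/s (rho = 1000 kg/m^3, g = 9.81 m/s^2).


Q = (P * 1000 * eta) / (rho * g * H)
  = (16 * 1000 * 0.73) / (1000 * 9.81 * 30)
  = 11680 / 294300
  = 0.03969 m^3/s = 39.69 L/s


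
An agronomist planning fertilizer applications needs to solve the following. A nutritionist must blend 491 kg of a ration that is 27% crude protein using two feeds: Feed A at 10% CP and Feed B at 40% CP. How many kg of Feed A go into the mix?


parts_A = CP_b - target = 40 - 27 = 13
parts_B = target - CP_a = 27 - 10 = 17
total_parts = 13 + 17 = 30
Feed A = 491 * 13 / 30 = 212.77 kg
Feed B = 491 * 17 / 30 = 278.23 kg

212.77 kg


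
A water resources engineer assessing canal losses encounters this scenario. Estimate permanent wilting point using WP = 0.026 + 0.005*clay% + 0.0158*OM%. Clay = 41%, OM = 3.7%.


WP = 0.026 + 0.005*41 + 0.0158*3.7
   = 0.026 + 0.2050 + 0.0585
   = 0.2895


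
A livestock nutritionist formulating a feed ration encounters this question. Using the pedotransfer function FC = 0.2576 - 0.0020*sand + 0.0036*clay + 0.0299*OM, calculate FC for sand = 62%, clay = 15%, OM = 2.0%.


FC = 0.2576 - 0.0020*62 + 0.0036*15 + 0.0299*2.0
   = 0.2576 - 0.1240 + 0.0540 + 0.0598
   = 0.2474


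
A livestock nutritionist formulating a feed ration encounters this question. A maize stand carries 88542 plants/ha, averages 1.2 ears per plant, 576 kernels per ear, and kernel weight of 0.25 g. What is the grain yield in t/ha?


Y = density * ears * kernels * kw
  = 88542 * 1.2 * 576 * 0.25 g/ha
  = 15300057.60 g/ha
  = 15300.06 kg/ha = 15.30 t/ha


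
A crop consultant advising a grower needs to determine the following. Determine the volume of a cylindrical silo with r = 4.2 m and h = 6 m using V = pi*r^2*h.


V = pi * r^2 * h
  = pi * 4.2^2 * 6
  = pi * 17.64 * 6
  = 332.51 m^3


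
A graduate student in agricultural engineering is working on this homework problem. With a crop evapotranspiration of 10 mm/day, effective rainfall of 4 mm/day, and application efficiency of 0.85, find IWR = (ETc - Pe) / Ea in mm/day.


IWR = (ETc - Pe) / Ea
    = (10 - 4) / 0.85
    = 6 / 0.85
    = 7.06 mm/day


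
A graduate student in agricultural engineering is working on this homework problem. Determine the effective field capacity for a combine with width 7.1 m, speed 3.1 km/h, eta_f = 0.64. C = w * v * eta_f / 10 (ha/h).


C = w * v * eta_f / 10
  = 7.1 * 3.1 * 0.64 / 10
  = 14.09 / 10
  = 1.41 ha/h


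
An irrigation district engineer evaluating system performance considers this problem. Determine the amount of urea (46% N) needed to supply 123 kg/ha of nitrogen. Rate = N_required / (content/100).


Rate = N_required / (N_content / 100)
     = 123 / (46 / 100)
     = 123 / 0.46
     = 267.39 kg/ha


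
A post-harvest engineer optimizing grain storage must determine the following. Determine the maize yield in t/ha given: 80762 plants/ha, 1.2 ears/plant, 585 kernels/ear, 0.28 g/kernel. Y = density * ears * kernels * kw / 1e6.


Y = density * ears * kernels * kw
  = 80762 * 1.2 * 585 * 0.28 g/ha
  = 15874578.72 g/ha
  = 15874.58 kg/ha = 15.87 t/ha


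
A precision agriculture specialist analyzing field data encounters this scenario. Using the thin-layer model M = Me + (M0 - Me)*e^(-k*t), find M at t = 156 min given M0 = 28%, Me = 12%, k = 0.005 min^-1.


M = Me + (M0 - Me) * e^(-k*t)
  = 12 + (28 - 12) * e^(-0.005*156)
  = 12 + 16 * e^(-0.780)
  = 12 + 16 * 0.45841
  = 12 + 7.3345
  = 19.33%


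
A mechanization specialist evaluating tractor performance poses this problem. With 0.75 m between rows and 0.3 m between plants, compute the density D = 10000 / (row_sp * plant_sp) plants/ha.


D = 10000 / (row_sp * plant_sp)
  = 10000 / (0.75 * 0.3)
  = 10000 / 0.2250
  = 44444.44 plants/ha


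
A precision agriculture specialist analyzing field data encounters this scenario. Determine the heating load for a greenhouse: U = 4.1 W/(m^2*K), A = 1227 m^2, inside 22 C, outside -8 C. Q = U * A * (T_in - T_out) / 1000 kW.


dT = 22 - (-8) = 30 K
Q = U * A * dT
  = 4.1 * 1227 * 30
  = 150921 W = 150.92 kW


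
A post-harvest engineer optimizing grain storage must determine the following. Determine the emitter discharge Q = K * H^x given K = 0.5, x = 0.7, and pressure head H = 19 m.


Q = K * H^x
  = 0.5 * 19^0.7
  = 0.5 * 7.8547
  = 3.93 L/h


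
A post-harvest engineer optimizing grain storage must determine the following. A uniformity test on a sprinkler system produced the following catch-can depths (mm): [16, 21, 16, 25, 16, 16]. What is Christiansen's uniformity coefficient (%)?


xbar = 110 / 6 = 18.333
sum|xi - xbar| = 18.667
CU = 100 * (1 - 18.667 / (6 * 18.333))
   = 100 * (1 - 0.1697)
   = 83.03%


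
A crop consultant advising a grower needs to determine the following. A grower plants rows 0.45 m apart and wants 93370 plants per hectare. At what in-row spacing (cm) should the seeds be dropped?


spacing = 10000 / (row_sp * density)
        = 10000 / (0.45 * 93370)
        = 10000 / 42016.50
        = 0.23800 m = 23.80 cm


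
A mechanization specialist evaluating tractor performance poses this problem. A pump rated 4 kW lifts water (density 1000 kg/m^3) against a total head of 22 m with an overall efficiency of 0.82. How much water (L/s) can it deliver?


Q = (P * 1000 * eta) / (rho * g * H)
  = (4 * 1000 * 0.82) / (1000 * 9.81 * 22)
  = 3280 / 215820
  = 0.01520 m^3/s = 15.20 L/s


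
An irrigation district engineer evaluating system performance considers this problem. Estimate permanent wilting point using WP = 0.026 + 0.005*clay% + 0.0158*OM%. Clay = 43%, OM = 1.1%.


WP = 0.026 + 0.005*43 + 0.0158*1.1
   = 0.026 + 0.2150 + 0.0174
   = 0.2584


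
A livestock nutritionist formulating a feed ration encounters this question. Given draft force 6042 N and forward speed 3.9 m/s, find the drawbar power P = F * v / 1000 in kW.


P = F * v / 1000
  = 6042 * 3.9 / 1000
  = 23563.80 / 1000
  = 23.56 kW


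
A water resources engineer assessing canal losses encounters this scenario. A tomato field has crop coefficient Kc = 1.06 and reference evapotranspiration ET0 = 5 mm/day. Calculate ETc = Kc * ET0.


ETc = Kc * ET0
    = 1.06 * 5
    = 5.30 mm/day


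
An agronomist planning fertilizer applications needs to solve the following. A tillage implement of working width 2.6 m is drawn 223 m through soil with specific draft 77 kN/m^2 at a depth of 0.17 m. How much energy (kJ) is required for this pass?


E = k * d * w * L
  = 77 * 0.17 * 2.6 * 223
  = 7589.58 kJ


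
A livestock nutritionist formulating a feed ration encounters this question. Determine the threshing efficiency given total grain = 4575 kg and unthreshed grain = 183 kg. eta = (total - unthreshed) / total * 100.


eta = (total - unthreshed) / total * 100
    = (4575 - 183) / 4575 * 100
    = 4392 / 4575 * 100
    = 96%


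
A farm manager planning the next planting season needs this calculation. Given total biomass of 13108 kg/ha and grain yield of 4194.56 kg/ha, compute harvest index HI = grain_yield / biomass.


HI = grain_yield / biomass
   = 4194.56 / 13108
   = 0.32


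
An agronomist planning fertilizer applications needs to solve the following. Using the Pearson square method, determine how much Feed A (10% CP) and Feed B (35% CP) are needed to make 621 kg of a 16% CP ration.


parts_A = CP_b - target = 35 - 16 = 19
parts_B = target - CP_a = 16 - 10 = 6
total_parts = 19 + 6 = 25
Feed A = 621 * 19 / 25 = 471.96 kg
Feed B = 621 * 6 / 25 = 149.04 kg

471.96 kg


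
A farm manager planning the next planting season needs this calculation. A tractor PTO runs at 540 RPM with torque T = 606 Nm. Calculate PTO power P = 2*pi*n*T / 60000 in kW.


P = 2*pi*n*T / 60000
  = 2*pi * 540 * 606 / 60000
  = 2056109.56 / 60000
  = 34.27 kW


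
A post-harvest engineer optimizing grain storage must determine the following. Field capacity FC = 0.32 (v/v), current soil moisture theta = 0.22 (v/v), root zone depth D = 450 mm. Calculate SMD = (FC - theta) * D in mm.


SMD = (FC - theta) * D
    = (0.32 - 0.22) * 450
    = 0.100 * 450
    = 45 mm


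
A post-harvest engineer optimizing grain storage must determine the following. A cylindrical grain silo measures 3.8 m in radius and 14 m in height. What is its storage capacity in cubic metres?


V = pi * r^2 * h
  = pi * 3.8^2 * 14
  = pi * 14.44 * 14
  = 635.10 m^3


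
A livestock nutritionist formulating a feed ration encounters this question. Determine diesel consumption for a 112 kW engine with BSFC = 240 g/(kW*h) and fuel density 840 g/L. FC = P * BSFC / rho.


FC = P * BSFC / rho_fuel
   = 112 * 240 / 840
   = 26880 / 840
   = 32 L/h


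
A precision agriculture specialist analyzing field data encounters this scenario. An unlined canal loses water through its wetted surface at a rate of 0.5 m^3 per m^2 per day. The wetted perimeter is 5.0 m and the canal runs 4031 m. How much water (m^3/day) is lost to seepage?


S = C * P * L
  = 0.5 * 5.0 * 4031
  = 10077.50 m^3/day


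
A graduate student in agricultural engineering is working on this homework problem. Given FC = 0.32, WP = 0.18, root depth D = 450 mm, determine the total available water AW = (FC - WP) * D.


AW = (FC - WP) * D
   = (0.32 - 0.18) * 450
   = 0.14 * 450
   = 63 mm


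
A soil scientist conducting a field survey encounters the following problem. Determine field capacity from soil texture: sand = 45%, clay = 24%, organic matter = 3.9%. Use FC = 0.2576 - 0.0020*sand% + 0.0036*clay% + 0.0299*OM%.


FC = 0.2576 - 0.0020*45 + 0.0036*24 + 0.0299*3.9
   = 0.2576 - 0.0900 + 0.0864 + 0.1166
   = 0.3706


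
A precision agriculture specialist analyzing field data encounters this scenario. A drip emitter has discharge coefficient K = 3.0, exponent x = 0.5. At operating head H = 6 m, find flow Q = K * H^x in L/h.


Q = K * H^x
  = 3.0 * 6^0.5
  = 3.0 * 2.4495
  = 7.35 L/h


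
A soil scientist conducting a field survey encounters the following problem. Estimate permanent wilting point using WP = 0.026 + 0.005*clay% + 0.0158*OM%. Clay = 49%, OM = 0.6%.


WP = 0.026 + 0.005*49 + 0.0158*0.6
   = 0.026 + 0.2450 + 0.0095
   = 0.2805


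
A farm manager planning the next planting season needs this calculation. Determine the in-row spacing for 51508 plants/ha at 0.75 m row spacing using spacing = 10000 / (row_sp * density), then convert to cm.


spacing = 10000 / (row_sp * density)
        = 10000 / (0.75 * 51508)
        = 10000 / 38631
        = 0.25886 m = 25.89 cm


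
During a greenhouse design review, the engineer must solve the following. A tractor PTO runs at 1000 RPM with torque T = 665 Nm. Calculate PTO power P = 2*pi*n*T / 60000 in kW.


P = 2*pi*n*T / 60000
  = 2*pi * 1000 * 665 / 60000
  = 4178318.23 / 60000
  = 69.64 kW


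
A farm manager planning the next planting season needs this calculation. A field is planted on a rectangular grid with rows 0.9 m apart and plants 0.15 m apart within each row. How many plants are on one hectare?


D = 10000 / (row_sp * plant_sp)
  = 10000 / (0.9 * 0.15)
  = 10000 / 0.1350
  = 74074.07 plants/ha


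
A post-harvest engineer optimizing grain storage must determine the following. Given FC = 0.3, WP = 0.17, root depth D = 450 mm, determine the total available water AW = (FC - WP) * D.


AW = (FC - WP) * D
   = (0.3 - 0.17) * 450
   = 0.13 * 450
   = 58.50 mm


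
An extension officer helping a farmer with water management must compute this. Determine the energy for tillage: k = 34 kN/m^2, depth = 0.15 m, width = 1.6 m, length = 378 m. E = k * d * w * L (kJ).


E = k * d * w * L
  = 34 * 0.15 * 1.6 * 378
  = 3084.48 kJ


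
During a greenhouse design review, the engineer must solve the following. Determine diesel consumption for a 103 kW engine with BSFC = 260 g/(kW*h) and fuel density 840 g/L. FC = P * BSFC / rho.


FC = P * BSFC / rho_fuel
   = 103 * 260 / 840
   = 26780 / 840
   = 31.88 L/h


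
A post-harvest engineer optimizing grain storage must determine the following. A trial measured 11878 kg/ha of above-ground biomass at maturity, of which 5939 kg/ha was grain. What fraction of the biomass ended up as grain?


HI = grain_yield / biomass
   = 5939 / 11878
   = 0.50


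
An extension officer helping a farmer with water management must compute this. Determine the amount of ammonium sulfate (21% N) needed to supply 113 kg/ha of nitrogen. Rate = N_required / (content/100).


Rate = N_required / (N_content / 100)
     = 113 / (21 / 100)
     = 113 / 0.21
     = 538.10 kg/ha


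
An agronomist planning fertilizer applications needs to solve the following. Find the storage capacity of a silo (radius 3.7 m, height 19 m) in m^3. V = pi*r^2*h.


V = pi * r^2 * h
  = pi * 3.7^2 * 19
  = pi * 13.69 * 19
  = 817.16 m^3


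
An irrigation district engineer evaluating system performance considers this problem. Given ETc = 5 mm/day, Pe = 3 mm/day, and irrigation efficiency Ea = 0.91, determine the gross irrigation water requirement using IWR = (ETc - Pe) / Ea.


IWR = (ETc - Pe) / Ea
    = (5 - 3) / 0.91
    = 2 / 0.91
    = 2.20 mm/day


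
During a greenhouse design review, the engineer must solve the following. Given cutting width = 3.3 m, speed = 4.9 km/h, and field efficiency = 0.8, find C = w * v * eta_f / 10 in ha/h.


C = w * v * eta_f / 10
  = 3.3 * 4.9 * 0.8 / 10
  = 12.94 / 10
  = 1.29 ha/h


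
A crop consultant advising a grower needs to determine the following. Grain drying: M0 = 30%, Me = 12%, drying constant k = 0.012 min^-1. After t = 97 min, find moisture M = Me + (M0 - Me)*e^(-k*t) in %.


M = Me + (M0 - Me) * e^(-k*t)
  = 12 + (30 - 12) * e^(-0.012*97)
  = 12 + 18 * e^(-1.164)
  = 12 + 18 * 0.31223
  = 12 + 5.6202
  = 17.62%


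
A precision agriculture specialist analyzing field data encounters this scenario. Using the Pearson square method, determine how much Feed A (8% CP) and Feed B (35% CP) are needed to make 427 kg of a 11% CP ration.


parts_A = CP_b - target = 35 - 11 = 24
parts_B = target - CP_a = 11 - 8 = 3
total_parts = 24 + 3 = 27
Feed A = 427 * 24 / 27 = 379.56 kg
Feed B = 427 * 3 / 27 = 47.44 kg

379.56 kg


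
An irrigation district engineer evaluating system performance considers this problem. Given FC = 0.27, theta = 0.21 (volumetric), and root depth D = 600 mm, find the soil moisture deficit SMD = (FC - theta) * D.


SMD = (FC - theta) * D
    = (0.27 - 0.21) * 600
    = 0.060 * 600
    = 36 mm


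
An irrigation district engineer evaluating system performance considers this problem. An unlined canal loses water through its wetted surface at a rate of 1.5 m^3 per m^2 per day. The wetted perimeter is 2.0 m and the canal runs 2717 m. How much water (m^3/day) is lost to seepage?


S = C * P * L
  = 1.5 * 2.0 * 2717
  = 8151 m^3/day


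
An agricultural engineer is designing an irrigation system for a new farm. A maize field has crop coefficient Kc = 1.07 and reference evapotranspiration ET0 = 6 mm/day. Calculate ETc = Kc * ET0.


ETc = Kc * ET0
    = 1.07 * 6
    = 6.42 mm/day


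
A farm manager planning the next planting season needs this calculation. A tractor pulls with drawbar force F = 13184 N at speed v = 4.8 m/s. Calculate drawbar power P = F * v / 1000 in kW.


P = F * v / 1000
  = 13184 * 4.8 / 1000
  = 63283.20 / 1000
  = 63.28 kW


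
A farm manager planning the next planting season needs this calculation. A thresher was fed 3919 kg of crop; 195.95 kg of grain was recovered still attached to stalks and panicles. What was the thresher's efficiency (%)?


eta = (total - unthreshed) / total * 100
    = (3919 - 195.95) / 3919 * 100
    = 3723.05 / 3919 * 100
    = 95%


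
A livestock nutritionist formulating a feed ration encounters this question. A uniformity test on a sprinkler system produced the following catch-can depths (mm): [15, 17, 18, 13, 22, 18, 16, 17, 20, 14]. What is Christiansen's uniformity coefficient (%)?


xbar = 170 / 10 = 17
sum|xi - xbar| = 20
CU = 100 * (1 - 20 / (10 * 17))
   = 100 * (1 - 0.1176)
   = 88.24%


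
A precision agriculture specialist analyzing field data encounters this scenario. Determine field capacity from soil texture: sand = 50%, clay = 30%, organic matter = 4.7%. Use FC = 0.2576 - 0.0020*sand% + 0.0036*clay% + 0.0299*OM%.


FC = 0.2576 - 0.0020*50 + 0.0036*30 + 0.0299*4.7
   = 0.2576 - 0.1000 + 0.1080 + 0.1405
   = 0.4061


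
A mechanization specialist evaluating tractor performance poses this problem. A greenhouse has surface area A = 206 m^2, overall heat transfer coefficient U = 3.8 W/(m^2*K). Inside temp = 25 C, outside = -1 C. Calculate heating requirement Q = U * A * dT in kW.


dT = 25 - (-1) = 26 K
Q = U * A * dT
  = 3.8 * 206 * 26
  = 20352.80 W = 20.35 kW


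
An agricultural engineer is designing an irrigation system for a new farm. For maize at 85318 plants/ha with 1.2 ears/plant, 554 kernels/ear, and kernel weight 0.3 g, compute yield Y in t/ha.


Y = density * ears * kernels * kw
  = 85318 * 1.2 * 554 * 0.3 g/ha
  = 17015821.92 g/ha
  = 17015.82 kg/ha = 17.02 t/ha


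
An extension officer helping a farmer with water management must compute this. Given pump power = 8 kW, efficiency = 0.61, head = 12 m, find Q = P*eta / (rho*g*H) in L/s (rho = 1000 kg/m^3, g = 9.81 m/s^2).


Q = (P * 1000 * eta) / (rho * g * H)
  = (8 * 1000 * 0.61) / (1000 * 9.81 * 12)
  = 4880 / 117720
  = 0.04145 m^3/s = 41.45 L/s


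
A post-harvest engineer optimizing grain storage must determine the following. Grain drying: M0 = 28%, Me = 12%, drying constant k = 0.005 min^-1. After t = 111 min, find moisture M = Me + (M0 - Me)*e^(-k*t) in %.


M = Me + (M0 - Me) * e^(-k*t)
  = 12 + (28 - 12) * e^(-0.005*111)
  = 12 + 16 * e^(-0.555)
  = 12 + 16 * 0.57407
  = 12 + 9.1852
  = 21.19%


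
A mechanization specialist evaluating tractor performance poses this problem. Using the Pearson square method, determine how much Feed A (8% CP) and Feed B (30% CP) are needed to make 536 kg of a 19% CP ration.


parts_A = CP_b - target = 30 - 19 = 11
parts_B = target - CP_a = 19 - 8 = 11
total_parts = 11 + 11 = 22
Feed A = 536 * 11 / 22 = 268 kg
Feed B = 536 * 11 / 22 = 268 kg


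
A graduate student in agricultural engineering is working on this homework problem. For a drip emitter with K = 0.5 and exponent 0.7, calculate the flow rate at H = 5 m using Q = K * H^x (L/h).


Q = K * H^x
  = 0.5 * 5^0.7
  = 0.5 * 3.0852
  = 1.54 L/h


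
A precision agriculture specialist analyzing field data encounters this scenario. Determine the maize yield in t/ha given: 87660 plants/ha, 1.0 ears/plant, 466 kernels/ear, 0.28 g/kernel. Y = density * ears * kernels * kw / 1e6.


Y = density * ears * kernels * kw
  = 87660 * 1.0 * 466 * 0.28 g/ha
  = 11437876.80 g/ha
  = 11437.88 kg/ha = 11.44 t/ha


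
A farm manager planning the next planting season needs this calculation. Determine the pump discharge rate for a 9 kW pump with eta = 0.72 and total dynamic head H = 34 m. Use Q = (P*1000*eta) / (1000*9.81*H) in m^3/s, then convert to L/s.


Q = (P * 1000 * eta) / (rho * g * H)
  = (9 * 1000 * 0.72) / (1000 * 9.81 * 34)
  = 6480 / 333540
  = 0.01943 m^3/s = 19.43 L/s


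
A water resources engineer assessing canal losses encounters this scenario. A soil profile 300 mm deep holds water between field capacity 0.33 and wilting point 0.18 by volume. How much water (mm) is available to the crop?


AW = (FC - WP) * D
   = (0.33 - 0.18) * 300
   = 0.15 * 300
   = 45 mm


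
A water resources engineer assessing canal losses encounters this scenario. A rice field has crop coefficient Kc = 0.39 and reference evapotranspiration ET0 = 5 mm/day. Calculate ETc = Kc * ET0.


ETc = Kc * ET0
    = 0.39 * 5
    = 1.95 mm/day


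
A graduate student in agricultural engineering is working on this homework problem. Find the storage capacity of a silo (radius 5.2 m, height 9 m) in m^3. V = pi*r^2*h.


V = pi * r^2 * h
  = pi * 5.2^2 * 9
  = pi * 27.04 * 9
  = 764.54 m^3


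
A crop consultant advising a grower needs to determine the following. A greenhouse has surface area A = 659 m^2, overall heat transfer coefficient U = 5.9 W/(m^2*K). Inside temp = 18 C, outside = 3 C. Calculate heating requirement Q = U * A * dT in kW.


dT = 18 - (3) = 15 K
Q = U * A * dT
  = 5.9 * 659 * 15
  = 58321.50 W = 58.32 kW


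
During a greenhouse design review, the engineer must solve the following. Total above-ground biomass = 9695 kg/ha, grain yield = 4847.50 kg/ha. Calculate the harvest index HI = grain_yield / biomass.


HI = grain_yield / biomass
   = 4847.50 / 9695
   = 0.50


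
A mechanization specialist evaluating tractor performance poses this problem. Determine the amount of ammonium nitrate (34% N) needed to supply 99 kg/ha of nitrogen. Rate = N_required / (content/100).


Rate = N_required / (N_content / 100)
     = 99 / (34 / 100)
     = 99 / 0.34
     = 291.18 kg/ha


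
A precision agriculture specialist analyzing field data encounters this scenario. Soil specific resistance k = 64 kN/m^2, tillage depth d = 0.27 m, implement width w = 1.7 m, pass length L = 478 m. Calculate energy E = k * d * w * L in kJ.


E = k * d * w * L
  = 64 * 0.27 * 1.7 * 478
  = 14041.73 kJ


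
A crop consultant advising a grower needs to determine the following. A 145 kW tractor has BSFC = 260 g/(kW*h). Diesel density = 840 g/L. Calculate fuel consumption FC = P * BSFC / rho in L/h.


FC = P * BSFC / rho_fuel
   = 145 * 260 / 840
   = 37700 / 840
   = 44.88 L/h


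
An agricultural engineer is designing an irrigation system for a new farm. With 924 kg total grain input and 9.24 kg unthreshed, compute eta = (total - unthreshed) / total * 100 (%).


eta = (total - unthreshed) / total * 100
    = (924 - 9.24) / 924 * 100
    = 914.76 / 924 * 100
    = 99%


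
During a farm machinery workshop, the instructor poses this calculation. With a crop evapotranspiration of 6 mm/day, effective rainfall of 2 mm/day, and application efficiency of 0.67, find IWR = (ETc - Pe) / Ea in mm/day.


IWR = (ETc - Pe) / Ea
    = (6 - 2) / 0.67
    = 4 / 0.67
    = 5.97 mm/day


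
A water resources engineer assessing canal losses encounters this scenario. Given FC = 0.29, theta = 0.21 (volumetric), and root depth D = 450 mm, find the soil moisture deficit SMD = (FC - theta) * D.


SMD = (FC - theta) * D
    = (0.29 - 0.21) * 450
    = 0.080 * 450
    = 36 mm


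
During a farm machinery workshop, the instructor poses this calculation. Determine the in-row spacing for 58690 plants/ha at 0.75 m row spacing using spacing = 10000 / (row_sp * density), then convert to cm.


spacing = 10000 / (row_sp * density)
        = 10000 / (0.75 * 58690)
        = 10000 / 44017.50
        = 0.22718 m = 22.72 cm


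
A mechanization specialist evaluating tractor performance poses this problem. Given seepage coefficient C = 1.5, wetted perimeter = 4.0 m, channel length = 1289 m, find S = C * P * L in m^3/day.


S = C * P * L
  = 1.5 * 4.0 * 1289
  = 7734 m^3/day


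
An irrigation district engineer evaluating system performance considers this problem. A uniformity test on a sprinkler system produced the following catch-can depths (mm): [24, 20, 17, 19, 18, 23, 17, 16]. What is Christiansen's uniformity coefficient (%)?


xbar = 154 / 8 = 19.250
sum|xi - xbar| = 18.500
CU = 100 * (1 - 18.500 / (8 * 19.250))
   = 100 * (1 - 0.1201)
   = 87.99%


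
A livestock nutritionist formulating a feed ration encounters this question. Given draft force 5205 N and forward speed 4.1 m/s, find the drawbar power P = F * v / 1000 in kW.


P = F * v / 1000
  = 5205 * 4.1 / 1000
  = 21340.50 / 1000
  = 21.34 kW


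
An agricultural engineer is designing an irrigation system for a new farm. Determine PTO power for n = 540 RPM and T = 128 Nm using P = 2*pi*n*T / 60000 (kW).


P = 2*pi*n*T / 60000
  = 2*pi * 540 * 128 / 60000
  = 434293.77 / 60000
  = 7.24 kW


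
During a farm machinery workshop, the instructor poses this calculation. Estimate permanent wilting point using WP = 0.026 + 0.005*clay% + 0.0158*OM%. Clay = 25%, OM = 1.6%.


WP = 0.026 + 0.005*25 + 0.0158*1.6
   = 0.026 + 0.1250 + 0.0253
   = 0.1763


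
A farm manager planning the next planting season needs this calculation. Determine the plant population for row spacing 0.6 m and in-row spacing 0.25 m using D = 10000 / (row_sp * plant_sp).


D = 10000 / (row_sp * plant_sp)
  = 10000 / (0.6 * 0.25)
  = 10000 / 0.1500
  = 66666.67 plants/ha


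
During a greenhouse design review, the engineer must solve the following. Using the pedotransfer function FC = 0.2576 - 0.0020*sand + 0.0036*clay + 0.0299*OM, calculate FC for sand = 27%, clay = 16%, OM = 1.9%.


FC = 0.2576 - 0.0020*27 + 0.0036*16 + 0.0299*1.9
   = 0.2576 - 0.0540 + 0.0576 + 0.0568
   = 0.3180
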